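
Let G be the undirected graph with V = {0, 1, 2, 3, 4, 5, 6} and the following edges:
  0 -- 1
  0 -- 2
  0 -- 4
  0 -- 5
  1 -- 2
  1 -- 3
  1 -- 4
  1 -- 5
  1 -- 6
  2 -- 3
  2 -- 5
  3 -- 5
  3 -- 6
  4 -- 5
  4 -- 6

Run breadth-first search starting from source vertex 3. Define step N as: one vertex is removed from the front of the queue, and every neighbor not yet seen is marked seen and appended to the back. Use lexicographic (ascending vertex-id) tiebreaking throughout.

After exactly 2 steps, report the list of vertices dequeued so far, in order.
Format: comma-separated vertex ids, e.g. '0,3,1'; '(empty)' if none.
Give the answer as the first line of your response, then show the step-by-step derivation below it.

3,1

step 1: dequeue 3; queue=[1,2,5,6]; order=3
step 2: dequeue 1; queue=[2,5,6,0,4]; order=3,1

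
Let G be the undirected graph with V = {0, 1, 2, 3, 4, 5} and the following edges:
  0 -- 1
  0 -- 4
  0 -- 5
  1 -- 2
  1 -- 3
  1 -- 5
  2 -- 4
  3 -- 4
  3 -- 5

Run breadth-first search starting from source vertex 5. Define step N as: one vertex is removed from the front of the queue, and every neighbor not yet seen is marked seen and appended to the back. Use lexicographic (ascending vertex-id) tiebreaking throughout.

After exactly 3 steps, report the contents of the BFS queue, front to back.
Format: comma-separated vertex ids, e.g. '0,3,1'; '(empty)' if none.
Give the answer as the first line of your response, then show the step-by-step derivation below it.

3,4,2

step 1: dequeue 5; queue=[0,1,3]; order=5
step 2: dequeue 0; queue=[1,3,4]; order=5,0
step 3: dequeue 1; queue=[3,4,2]; order=5,0,1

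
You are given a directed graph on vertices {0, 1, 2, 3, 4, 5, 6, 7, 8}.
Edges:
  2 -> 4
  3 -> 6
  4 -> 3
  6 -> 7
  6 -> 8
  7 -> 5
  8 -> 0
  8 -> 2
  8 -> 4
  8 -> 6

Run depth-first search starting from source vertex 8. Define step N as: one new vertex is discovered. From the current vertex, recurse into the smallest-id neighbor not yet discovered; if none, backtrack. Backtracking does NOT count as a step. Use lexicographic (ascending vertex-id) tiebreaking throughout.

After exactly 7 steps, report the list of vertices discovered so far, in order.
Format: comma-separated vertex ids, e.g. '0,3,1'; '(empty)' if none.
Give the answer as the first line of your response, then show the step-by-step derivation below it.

8,0,2,4,3,6,7

step 1: discover 8; path=8; order=8
step 2: discover 0; path=8>0; order=8,0
step 3: discover 2; path=8>2; order=8,0,2
step 4: discover 4; path=8>2>4; order=8,0,2,4
step 5: discover 3; path=8>2>4>3; order=8,0,2,4,3
step 6: discover 6; path=8>2>4>3>6; order=8,0,2,4,3,6
step 7: discover 7; path=8>2>4>3>6>7; order=8,0,2,4,3,6,7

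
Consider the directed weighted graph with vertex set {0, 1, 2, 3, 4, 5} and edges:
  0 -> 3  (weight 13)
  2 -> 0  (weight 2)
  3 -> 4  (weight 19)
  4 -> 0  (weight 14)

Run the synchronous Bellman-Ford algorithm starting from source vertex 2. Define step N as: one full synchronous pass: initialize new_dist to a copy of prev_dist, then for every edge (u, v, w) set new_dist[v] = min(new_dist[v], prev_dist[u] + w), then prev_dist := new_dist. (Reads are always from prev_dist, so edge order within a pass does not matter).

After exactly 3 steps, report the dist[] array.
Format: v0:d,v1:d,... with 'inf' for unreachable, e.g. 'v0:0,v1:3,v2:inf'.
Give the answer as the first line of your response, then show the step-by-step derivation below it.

v0:2,v1:inf,v2:0,v3:15,v4:34,v5:inf

step 1: dist = v0:2,v1:inf,v2:0,v3:inf,v4:inf,v5:inf
step 2: dist = v0:2,v1:inf,v2:0,v3:15,v4:inf,v5:inf
step 3: dist = v0:2,v1:inf,v2:0,v3:15,v4:34,v5:inf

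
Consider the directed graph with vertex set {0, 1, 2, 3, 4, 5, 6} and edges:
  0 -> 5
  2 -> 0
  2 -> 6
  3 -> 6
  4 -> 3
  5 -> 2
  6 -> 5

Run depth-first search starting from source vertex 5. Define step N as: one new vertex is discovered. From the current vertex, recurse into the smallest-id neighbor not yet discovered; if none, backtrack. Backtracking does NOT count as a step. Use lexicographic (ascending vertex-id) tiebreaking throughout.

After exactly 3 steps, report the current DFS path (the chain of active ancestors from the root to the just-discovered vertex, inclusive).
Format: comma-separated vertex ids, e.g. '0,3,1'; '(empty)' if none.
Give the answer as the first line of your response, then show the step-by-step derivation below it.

5,2,0

step 1: discover 5; path=5; order=5
step 2: discover 2; path=5>2; order=5,2
step 3: discover 0; path=5>2>0; order=5,2,0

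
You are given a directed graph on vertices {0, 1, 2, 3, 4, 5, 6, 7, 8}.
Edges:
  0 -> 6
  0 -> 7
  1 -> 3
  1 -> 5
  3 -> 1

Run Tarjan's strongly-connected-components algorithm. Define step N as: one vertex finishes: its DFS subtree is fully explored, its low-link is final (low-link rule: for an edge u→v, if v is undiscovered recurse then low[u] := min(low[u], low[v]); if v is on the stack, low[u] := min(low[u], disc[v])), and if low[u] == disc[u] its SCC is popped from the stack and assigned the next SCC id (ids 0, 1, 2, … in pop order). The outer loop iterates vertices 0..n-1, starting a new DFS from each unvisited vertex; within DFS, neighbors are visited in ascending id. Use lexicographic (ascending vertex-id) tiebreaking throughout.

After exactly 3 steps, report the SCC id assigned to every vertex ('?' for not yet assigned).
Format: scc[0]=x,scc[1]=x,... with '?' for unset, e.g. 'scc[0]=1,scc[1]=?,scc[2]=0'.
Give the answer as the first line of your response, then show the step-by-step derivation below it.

scc[0]=2,scc[1]=?,scc[2]=?,scc[3]=?,scc[4]=?,scc[5]=?,scc[6]=0,scc[7]=1,scc[8]=?

step 1: low=(low[0]=0,low[1]=?,low[2]=?,low[3]=?,low[4]=?,low[5]=?,low[6]=1,low[7]=?,low[8]=?); scc=(scc[0]=?,scc[1]=?,scc[2]=?,scc[3]=?,scc[4]=?,scc[5]=?,scc[6]=0,scc[7]=?,scc[8]=?)
step 2: low=(low[0]=0,low[1]=?,low[2]=?,low[3]=?,low[4]=?,low[5]=?,low[6]=1,low[7]=2,low[8]=?); scc=(scc[0]=?,scc[1]=?,scc[2]=?,scc[3]=?,scc[4]=?,scc[5]=?,scc[6]=0,scc[7]=1,scc[8]=?)
step 3: low=(low[0]=0,low[1]=?,low[2]=?,low[3]=?,low[4]=?,low[5]=?,low[6]=1,low[7]=2,low[8]=?); scc=(scc[0]=2,scc[1]=?,scc[2]=?,scc[3]=?,scc[4]=?,scc[5]=?,scc[6]=0,scc[7]=1,scc[8]=?)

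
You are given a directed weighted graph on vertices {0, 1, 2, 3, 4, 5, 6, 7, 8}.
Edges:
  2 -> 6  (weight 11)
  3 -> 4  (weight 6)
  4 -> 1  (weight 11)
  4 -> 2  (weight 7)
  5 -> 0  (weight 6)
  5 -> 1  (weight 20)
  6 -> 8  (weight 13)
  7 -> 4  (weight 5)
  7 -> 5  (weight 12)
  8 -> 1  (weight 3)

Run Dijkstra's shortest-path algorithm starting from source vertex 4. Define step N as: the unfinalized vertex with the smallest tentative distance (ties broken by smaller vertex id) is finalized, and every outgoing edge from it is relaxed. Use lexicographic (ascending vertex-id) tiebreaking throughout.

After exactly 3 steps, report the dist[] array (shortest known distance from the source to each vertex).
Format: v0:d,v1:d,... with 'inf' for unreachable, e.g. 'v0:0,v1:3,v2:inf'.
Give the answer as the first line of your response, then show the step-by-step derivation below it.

v0:inf,v1:11,v2:7,v3:inf,v4:0,v5:inf,v6:18,v7:inf,v8:inf

step 1: dist = v0:inf,v1:11,v2:7,v3:inf,v4:0,v5:inf,v6:inf,v7:inf,v8:inf
step 2: dist = v0:inf,v1:11,v2:7,v3:inf,v4:0,v5:inf,v6:18,v7:inf,v8:inf
step 3: dist = v0:inf,v1:11,v2:7,v3:inf,v4:0,v5:inf,v6:18,v7:inf,v8:inf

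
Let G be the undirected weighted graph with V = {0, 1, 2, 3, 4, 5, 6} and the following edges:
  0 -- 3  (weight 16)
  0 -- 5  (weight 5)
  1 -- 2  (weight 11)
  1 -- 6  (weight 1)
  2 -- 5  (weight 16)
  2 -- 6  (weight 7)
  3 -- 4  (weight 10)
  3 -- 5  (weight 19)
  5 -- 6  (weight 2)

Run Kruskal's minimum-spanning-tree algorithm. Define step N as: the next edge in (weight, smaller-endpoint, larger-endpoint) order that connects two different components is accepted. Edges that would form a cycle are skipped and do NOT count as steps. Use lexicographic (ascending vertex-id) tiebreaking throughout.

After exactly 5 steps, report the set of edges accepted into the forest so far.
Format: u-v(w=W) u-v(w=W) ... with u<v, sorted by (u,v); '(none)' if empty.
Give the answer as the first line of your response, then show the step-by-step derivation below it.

0-5(w=5) 1-6(w=1) 2-6(w=7) 3-4(w=10) 5-6(w=2)

step 1: add edge 1-6 (w=1); MST = {1-6(w=1)}
step 2: add edge 5-6 (w=2); MST = {1-6(w=1) 5-6(w=2)}
step 3: add edge 0-5 (w=5); MST = {0-5(w=5) 1-6(w=1) 5-6(w=2)}
step 4: add edge 2-6 (w=7); MST = {0-5(w=5) 1-6(w=1) 2-6(w=7) 5-6(w=2)}
step 5: add edge 3-4 (w=10); MST = {0-5(w=5) 1-6(w=1) 2-6(w=7) 3-4(w=10) 5-6(w=2)}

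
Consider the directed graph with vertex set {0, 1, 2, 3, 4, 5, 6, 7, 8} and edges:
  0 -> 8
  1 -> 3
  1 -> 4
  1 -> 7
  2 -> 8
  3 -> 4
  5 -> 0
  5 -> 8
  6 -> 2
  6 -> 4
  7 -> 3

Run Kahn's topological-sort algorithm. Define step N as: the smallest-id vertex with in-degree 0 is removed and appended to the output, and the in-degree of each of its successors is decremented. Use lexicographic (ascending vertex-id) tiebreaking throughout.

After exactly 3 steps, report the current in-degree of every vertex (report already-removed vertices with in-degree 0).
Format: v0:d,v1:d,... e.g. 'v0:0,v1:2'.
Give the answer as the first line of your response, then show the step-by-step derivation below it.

v0:0,v1:0,v2:1,v3:1,v4:2,v5:0,v6:0,v7:0,v8:1

step 1: output 1; order=[1]; indeg=(1,0,1,1,2,0,0,0,3)
step 2: output 5; order=[1,5]; indeg=(0,0,1,1,2,0,0,0,2)
step 3: output 0; order=[1,5,0]; indeg=(0,0,1,1,2,0,0,0,1)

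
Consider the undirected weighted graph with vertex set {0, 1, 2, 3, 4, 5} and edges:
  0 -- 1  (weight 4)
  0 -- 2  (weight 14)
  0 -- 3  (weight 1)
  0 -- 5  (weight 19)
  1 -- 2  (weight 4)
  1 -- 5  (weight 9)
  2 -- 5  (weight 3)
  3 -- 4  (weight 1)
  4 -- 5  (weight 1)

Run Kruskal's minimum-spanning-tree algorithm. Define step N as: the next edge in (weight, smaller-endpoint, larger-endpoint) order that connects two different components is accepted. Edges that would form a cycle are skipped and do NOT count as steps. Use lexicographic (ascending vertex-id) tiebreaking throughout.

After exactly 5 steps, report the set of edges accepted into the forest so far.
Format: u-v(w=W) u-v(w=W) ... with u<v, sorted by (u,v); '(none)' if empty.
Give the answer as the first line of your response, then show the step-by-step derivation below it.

0-1(w=4) 0-3(w=1) 2-5(w=3) 3-4(w=1) 4-5(w=1)

step 1: add edge 0-3 (w=1); MST = {0-3(w=1)}
step 2: add edge 3-4 (w=1); MST = {0-3(w=1) 3-4(w=1)}
step 3: add edge 4-5 (w=1); MST = {0-3(w=1) 3-4(w=1) 4-5(w=1)}
step 4: add edge 2-5 (w=3); MST = {0-3(w=1) 2-5(w=3) 3-4(w=1) 4-5(w=1)}
step 5: add edge 0-1 (w=4); MST = {0-1(w=4) 0-3(w=1) 2-5(w=3) 3-4(w=1) 4-5(w=1)}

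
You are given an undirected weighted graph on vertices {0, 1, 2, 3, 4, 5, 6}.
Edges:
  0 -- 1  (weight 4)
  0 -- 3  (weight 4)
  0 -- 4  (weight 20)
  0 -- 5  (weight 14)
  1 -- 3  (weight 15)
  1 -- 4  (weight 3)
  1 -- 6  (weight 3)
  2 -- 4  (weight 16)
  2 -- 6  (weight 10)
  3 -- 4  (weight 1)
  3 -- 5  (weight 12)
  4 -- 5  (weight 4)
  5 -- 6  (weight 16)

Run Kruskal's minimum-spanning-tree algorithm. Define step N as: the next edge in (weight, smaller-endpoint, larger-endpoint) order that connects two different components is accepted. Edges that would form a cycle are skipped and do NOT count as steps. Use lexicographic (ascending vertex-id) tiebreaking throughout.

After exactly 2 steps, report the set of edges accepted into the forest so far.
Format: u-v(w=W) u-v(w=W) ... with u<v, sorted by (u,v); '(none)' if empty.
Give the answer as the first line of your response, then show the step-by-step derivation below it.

1-4(w=3) 3-4(w=1)

step 1: add edge 3-4 (w=1); MST = {3-4(w=1)}
step 2: add edge 1-4 (w=3); MST = {1-4(w=3) 3-4(w=1)}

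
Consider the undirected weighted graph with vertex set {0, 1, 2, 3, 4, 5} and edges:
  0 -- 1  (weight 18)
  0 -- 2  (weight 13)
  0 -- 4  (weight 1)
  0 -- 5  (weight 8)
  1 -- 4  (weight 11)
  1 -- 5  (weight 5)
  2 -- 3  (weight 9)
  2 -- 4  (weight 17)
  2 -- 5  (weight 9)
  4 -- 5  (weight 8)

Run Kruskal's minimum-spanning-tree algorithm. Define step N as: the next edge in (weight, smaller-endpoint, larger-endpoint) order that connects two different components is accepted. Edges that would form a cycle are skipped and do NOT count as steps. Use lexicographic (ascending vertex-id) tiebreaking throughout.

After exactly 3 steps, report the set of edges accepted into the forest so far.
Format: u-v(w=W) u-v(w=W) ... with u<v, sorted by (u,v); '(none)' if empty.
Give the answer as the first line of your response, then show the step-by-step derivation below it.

0-4(w=1) 0-5(w=8) 1-5(w=5)

step 1: add edge 0-4 (w=1); MST = {0-4(w=1)}
step 2: add edge 1-5 (w=5); MST = {0-4(w=1) 1-5(w=5)}
step 3: add edge 0-5 (w=8); MST = {0-4(w=1) 0-5(w=8) 1-5(w=5)}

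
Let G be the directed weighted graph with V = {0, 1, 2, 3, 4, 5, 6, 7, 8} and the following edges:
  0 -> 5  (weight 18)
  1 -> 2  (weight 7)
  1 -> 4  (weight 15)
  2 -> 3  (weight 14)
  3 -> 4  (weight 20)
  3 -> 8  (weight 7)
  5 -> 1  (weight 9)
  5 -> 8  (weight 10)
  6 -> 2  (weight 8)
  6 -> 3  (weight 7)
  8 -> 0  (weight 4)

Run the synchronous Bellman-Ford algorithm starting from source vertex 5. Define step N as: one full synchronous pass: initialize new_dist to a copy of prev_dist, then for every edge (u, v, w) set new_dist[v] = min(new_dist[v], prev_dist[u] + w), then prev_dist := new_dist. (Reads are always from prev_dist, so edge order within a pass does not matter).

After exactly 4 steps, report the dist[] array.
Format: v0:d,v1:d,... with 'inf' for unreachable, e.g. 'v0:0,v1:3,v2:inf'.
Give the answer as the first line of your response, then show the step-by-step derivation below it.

v0:14,v1:9,v2:16,v3:30,v4:24,v5:0,v6:inf,v7:inf,v8:10

step 1: dist = v0:inf,v1:9,v2:inf,v3:inf,v4:inf,v5:0,v6:inf,v7:inf,v8:10
step 2: dist = v0:14,v1:9,v2:16,v3:inf,v4:24,v5:0,v6:inf,v7:inf,v8:10
step 3: dist = v0:14,v1:9,v2:16,v3:30,v4:24,v5:0,v6:inf,v7:inf,v8:10
step 4: dist = v0:14,v1:9,v2:16,v3:30,v4:24,v5:0,v6:inf,v7:inf,v8:10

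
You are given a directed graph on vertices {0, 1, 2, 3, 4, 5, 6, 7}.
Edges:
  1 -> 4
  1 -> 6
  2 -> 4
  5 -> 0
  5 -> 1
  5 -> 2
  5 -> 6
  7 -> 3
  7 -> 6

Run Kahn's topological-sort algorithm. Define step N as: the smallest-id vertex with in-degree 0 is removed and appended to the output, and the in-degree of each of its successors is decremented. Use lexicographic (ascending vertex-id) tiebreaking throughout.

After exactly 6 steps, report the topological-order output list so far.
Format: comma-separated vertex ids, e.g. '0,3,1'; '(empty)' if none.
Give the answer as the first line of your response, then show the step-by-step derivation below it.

5,0,1,2,4,7

step 1: output 5; order=[5]; indeg=(0,0,0,1,2,0,2,0)
step 2: output 0; order=[5,0]; indeg=(0,0,0,1,2,0,2,0)
step 3: output 1; order=[5,0,1]; indeg=(0,0,0,1,1,0,1,0)
step 4: output 2; order=[5,0,1,2]; indeg=(0,0,0,1,0,0,1,0)
step 5: output 4; order=[5,0,1,2,4]; indeg=(0,0,0,1,0,0,1,0)
step 6: output 7; order=[5,0,1,2,4,7]; indeg=(0,0,0,0,0,0,0,0)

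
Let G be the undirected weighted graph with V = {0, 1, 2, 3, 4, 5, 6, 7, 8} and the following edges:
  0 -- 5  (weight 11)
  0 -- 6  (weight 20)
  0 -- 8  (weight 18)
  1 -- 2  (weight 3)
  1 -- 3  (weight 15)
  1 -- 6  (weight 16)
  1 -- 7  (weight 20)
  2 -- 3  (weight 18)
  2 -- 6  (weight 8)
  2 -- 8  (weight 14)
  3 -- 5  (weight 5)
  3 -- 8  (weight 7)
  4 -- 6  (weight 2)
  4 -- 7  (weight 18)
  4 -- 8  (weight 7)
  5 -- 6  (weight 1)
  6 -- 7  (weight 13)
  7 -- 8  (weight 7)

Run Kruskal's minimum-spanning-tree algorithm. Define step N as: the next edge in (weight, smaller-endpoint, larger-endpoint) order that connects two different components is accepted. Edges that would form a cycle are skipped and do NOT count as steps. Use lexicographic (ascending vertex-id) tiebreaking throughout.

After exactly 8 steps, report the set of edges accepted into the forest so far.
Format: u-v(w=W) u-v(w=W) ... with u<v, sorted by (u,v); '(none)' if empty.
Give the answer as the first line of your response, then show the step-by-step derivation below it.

0-5(w=11) 1-2(w=3) 2-6(w=8) 3-5(w=5) 3-8(w=7) 4-6(w=2) 5-6(w=1) 7-8(w=7)

step 1: add edge 5-6 (w=1); MST = {5-6(w=1)}
step 2: add edge 4-6 (w=2); MST = {4-6(w=2) 5-6(w=1)}
step 3: add edge 1-2 (w=3); MST = {1-2(w=3) 4-6(w=2) 5-6(w=1)}
step 4: add edge 3-5 (w=5); MST = {1-2(w=3) 3-5(w=5) 4-6(w=2) 5-6(w=1)}
step 5: add edge 3-8 (w=7); MST = {1-2(w=3) 3-5(w=5) 3-8(w=7) 4-6(w=2) 5-6(w=1)}
step 6: add edge 7-8 (w=7); MST = {1-2(w=3) 3-5(w=5) 3-8(w=7) 4-6(w=2) 5-6(w=1) 7-8(w=7)}
step 7: add edge 2-6 (w=8); MST = {1-2(w=3) 2-6(w=8) 3-5(w=5) 3-8(w=7) 4-6(w=2) 5-6(w=1) 7-8(w=7)}
step 8: add edge 0-5 (w=11); MST = {0-5(w=11) 1-2(w=3) 2-6(w=8) 3-5(w=5) 3-8(w=7) 4-6(w=2) 5-6(w=1) 7-8(w=7)}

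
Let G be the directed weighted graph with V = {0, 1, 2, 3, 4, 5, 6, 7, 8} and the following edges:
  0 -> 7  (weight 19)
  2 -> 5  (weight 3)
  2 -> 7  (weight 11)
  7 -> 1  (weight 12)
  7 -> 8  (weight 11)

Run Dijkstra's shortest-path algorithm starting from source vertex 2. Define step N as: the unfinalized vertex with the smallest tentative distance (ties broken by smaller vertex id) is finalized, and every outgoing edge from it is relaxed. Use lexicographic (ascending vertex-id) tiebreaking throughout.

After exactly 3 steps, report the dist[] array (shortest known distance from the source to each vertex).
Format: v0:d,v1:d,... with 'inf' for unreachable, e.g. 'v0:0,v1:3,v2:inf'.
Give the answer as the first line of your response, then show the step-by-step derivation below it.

v0:inf,v1:23,v2:0,v3:inf,v4:inf,v5:3,v6:inf,v7:11,v8:22

step 1: dist = v0:inf,v1:inf,v2:0,v3:inf,v4:inf,v5:3,v6:inf,v7:11,v8:inf
step 2: dist = v0:inf,v1:inf,v2:0,v3:inf,v4:inf,v5:3,v6:inf,v7:11,v8:inf
step 3: dist = v0:inf,v1:23,v2:0,v3:inf,v4:inf,v5:3,v6:inf,v7:11,v8:22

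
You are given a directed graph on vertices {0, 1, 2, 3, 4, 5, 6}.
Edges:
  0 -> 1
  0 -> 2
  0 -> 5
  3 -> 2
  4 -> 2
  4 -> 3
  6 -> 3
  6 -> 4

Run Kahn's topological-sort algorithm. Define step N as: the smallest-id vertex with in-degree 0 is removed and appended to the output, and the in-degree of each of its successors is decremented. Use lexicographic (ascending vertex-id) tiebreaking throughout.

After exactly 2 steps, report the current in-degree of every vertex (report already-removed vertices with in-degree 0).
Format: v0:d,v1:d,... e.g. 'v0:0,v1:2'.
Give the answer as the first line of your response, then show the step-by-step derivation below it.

v0:0,v1:0,v2:2,v3:2,v4:1,v5:0,v6:0

step 1: output 0; order=[0]; indeg=(0,0,2,2,1,0,0)
step 2: output 1; order=[0,1]; indeg=(0,0,2,2,1,0,0)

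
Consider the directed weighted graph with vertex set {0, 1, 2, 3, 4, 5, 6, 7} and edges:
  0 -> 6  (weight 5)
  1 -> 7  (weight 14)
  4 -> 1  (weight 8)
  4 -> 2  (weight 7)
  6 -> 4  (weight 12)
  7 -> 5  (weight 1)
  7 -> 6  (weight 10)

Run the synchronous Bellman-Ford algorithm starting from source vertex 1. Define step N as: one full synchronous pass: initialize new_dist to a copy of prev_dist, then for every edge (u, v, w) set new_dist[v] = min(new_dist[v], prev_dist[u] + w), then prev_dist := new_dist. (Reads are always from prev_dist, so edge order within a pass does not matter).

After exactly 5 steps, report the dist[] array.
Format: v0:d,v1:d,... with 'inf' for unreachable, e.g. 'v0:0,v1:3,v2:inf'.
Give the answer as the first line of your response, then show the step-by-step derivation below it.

v0:inf,v1:0,v2:43,v3:inf,v4:36,v5:15,v6:24,v7:14

step 1: dist = v0:inf,v1:0,v2:inf,v3:inf,v4:inf,v5:inf,v6:inf,v7:14
step 2: dist = v0:inf,v1:0,v2:inf,v3:inf,v4:inf,v5:15,v6:24,v7:14
step 3: dist = v0:inf,v1:0,v2:inf,v3:inf,v4:36,v5:15,v6:24,v7:14
step 4: dist = v0:inf,v1:0,v2:43,v3:inf,v4:36,v5:15,v6:24,v7:14
step 5: dist = v0:inf,v1:0,v2:43,v3:inf,v4:36,v5:15,v6:24,v7:14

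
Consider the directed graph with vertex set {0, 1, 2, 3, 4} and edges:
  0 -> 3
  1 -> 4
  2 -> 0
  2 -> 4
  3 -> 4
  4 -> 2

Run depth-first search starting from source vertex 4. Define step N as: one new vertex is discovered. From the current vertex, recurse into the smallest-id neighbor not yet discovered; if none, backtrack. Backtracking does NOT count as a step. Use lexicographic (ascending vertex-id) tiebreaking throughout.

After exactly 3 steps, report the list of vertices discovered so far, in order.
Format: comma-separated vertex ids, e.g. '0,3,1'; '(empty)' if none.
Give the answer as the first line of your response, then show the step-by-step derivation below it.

4,2,0

step 1: discover 4; path=4; order=4
step 2: discover 2; path=4>2; order=4,2
step 3: discover 0; path=4>2>0; order=4,2,0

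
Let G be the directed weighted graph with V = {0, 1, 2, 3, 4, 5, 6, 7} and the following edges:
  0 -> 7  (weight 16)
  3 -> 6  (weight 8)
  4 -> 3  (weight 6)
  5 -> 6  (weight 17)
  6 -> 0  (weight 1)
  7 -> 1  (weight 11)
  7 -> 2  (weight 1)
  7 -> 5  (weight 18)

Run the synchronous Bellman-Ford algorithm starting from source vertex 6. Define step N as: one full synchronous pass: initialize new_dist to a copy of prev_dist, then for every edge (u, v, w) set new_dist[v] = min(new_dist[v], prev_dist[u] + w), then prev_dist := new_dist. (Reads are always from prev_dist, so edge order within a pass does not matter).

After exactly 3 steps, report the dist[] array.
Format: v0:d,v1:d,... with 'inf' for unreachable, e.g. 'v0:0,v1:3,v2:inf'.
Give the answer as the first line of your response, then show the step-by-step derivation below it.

v0:1,v1:28,v2:18,v3:inf,v4:inf,v5:35,v6:0,v7:17

step 1: dist = v0:1,v1:inf,v2:inf,v3:inf,v4:inf,v5:inf,v6:0,v7:inf
step 2: dist = v0:1,v1:inf,v2:inf,v3:inf,v4:inf,v5:inf,v6:0,v7:17
step 3: dist = v0:1,v1:28,v2:18,v3:inf,v4:inf,v5:35,v6:0,v7:17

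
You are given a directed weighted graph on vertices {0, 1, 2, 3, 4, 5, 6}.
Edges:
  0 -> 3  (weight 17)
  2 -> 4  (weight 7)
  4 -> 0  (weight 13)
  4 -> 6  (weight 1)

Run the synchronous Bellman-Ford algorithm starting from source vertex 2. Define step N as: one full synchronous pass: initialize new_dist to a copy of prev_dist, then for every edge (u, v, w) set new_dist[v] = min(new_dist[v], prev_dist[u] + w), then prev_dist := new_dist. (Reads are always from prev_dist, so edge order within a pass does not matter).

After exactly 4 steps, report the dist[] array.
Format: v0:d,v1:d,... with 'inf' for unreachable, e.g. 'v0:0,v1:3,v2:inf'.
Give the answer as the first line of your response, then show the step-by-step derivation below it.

v0:20,v1:inf,v2:0,v3:37,v4:7,v5:inf,v6:8

step 1: dist = v0:inf,v1:inf,v2:0,v3:inf,v4:7,v5:inf,v6:inf
step 2: dist = v0:20,v1:inf,v2:0,v3:inf,v4:7,v5:inf,v6:8
step 3: dist = v0:20,v1:inf,v2:0,v3:37,v4:7,v5:inf,v6:8
step 4: dist = v0:20,v1:inf,v2:0,v3:37,v4:7,v5:inf,v6:8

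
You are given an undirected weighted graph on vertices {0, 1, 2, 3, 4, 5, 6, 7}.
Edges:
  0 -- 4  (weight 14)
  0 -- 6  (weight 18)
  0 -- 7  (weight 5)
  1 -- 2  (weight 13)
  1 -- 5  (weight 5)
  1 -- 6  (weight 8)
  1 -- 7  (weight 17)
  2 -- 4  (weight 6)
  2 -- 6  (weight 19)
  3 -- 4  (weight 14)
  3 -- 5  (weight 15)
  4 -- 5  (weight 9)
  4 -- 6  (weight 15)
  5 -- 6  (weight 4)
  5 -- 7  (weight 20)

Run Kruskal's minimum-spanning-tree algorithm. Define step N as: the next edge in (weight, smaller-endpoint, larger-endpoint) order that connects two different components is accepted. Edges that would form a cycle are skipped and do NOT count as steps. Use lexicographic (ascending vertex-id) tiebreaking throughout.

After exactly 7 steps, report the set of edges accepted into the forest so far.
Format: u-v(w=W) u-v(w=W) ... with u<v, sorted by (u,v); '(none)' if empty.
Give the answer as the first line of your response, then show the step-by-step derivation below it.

0-4(w=14) 0-7(w=5) 1-5(w=5) 2-4(w=6) 3-4(w=14) 4-5(w=9) 5-6(w=4)

step 1: add edge 5-6 (w=4); MST = {5-6(w=4)}
step 2: add edge 0-7 (w=5); MST = {0-7(w=5) 5-6(w=4)}
step 3: add edge 1-5 (w=5); MST = {0-7(w=5) 1-5(w=5) 5-6(w=4)}
step 4: add edge 2-4 (w=6); MST = {0-7(w=5) 1-5(w=5) 2-4(w=6) 5-6(w=4)}
step 5: add edge 4-5 (w=9); MST = {0-7(w=5) 1-5(w=5) 2-4(w=6) 4-5(w=9) 5-6(w=4)}
step 6: add edge 0-4 (w=14); MST = {0-4(w=14) 0-7(w=5) 1-5(w=5) 2-4(w=6) 4-5(w=9) 5-6(w=4)}
step 7: add edge 3-4 (w=14); MST = {0-4(w=14) 0-7(w=5) 1-5(w=5) 2-4(w=6) 3-4(w=14) 4-5(w=9) 5-6(w=4)}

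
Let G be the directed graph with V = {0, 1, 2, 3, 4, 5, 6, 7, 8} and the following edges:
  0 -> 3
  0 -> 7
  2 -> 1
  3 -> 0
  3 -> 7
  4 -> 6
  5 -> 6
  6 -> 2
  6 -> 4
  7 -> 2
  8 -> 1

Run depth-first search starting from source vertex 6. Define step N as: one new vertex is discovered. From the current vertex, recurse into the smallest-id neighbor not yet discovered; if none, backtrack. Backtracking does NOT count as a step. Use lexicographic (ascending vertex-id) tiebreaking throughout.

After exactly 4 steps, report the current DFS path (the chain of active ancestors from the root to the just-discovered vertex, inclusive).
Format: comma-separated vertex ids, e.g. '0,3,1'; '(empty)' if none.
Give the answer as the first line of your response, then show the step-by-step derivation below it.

6,4

step 1: discover 6; path=6; order=6
step 2: discover 2; path=6>2; order=6,2
step 3: discover 1; path=6>2>1; order=6,2,1
step 4: discover 4; path=6>4; order=6,2,1,4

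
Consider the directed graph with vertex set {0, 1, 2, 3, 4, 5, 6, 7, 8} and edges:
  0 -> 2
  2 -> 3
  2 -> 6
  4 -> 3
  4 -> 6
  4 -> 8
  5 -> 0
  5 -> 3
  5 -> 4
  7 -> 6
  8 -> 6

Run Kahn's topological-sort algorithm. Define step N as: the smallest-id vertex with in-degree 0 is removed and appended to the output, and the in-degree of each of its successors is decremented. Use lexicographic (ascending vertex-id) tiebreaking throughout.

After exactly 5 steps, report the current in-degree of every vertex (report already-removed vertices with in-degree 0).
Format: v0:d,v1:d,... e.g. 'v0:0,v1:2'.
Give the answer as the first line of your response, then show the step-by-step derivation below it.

v0:0,v1:0,v2:0,v3:0,v4:0,v5:0,v6:2,v7:0,v8:0

step 1: output 1; order=[1]; indeg=(1,0,1,3,1,0,4,0,1)
step 2: output 5; order=[1,5]; indeg=(0,0,1,2,0,0,4,0,1)
step 3: output 0; order=[1,5,0]; indeg=(0,0,0,2,0,0,4,0,1)
step 4: output 2; order=[1,5,0,2]; indeg=(0,0,0,1,0,0,3,0,1)
step 5: output 4; order=[1,5,0,2,4]; indeg=(0,0,0,0,0,0,2,0,0)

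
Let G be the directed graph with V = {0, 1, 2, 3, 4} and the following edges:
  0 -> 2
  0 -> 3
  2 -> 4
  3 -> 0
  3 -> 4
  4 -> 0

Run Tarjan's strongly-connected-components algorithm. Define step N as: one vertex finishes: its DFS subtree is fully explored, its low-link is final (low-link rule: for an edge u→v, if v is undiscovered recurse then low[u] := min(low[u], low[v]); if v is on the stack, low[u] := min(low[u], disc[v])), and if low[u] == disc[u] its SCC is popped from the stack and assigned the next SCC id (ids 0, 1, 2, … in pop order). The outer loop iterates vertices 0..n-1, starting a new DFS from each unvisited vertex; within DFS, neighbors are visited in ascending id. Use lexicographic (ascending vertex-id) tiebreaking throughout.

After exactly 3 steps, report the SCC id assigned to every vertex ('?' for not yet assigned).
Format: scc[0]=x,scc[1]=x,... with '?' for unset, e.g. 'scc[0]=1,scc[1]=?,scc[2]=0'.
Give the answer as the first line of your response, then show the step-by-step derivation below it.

scc[0]=?,scc[1]=?,scc[2]=?,scc[3]=?,scc[4]=?

step 1: low=(low[0]=0,low[1]=?,low[2]=1,low[3]=?,low[4]=0); scc=(scc[0]=?,scc[1]=?,scc[2]=?,scc[3]=?,scc[4]=?)
step 2: low=(low[0]=0,low[1]=?,low[2]=0,low[3]=?,low[4]=0); scc=(scc[0]=?,scc[1]=?,scc[2]=?,scc[3]=?,scc[4]=?)
step 3: low=(low[0]=0,low[1]=?,low[2]=0,low[3]=0,low[4]=0); scc=(scc[0]=?,scc[1]=?,scc[2]=?,scc[3]=?,scc[4]=?)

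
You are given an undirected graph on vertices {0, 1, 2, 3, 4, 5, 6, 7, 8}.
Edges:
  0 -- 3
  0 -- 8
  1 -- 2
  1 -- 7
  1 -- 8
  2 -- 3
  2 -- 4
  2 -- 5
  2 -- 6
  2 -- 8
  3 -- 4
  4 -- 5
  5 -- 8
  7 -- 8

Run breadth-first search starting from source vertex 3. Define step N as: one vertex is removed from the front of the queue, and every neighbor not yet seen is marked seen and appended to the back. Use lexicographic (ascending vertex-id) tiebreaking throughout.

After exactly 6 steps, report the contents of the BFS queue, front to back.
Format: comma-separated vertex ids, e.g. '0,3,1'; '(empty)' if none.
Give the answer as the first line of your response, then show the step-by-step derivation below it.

5,6,7

step 1: dequeue 3; queue=[0,2,4]; order=3
step 2: dequeue 0; queue=[2,4,8]; order=3,0
step 3: dequeue 2; queue=[4,8,1,5,6]; order=3,0,2
step 4: dequeue 4; queue=[8,1,5,6]; order=3,0,2,4
step 5: dequeue 8; queue=[1,5,6,7]; order=3,0,2,4,8
step 6: dequeue 1; queue=[5,6,7]; order=3,0,2,4,8,1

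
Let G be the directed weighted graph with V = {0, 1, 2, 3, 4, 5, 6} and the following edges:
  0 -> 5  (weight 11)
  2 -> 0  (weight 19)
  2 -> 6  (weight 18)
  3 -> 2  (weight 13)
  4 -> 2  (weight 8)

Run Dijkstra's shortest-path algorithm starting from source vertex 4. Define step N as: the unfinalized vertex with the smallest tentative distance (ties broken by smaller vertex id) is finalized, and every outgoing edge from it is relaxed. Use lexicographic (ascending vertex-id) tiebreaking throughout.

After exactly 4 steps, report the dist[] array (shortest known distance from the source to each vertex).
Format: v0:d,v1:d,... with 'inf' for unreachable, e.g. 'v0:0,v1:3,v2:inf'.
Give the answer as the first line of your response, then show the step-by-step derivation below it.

v0:27,v1:inf,v2:8,v3:inf,v4:0,v5:38,v6:26

step 1: dist = v0:inf,v1:inf,v2:8,v3:inf,v4:0,v5:inf,v6:inf
step 2: dist = v0:27,v1:inf,v2:8,v3:inf,v4:0,v5:inf,v6:26
step 3: dist = v0:27,v1:inf,v2:8,v3:inf,v4:0,v5:inf,v6:26
step 4: dist = v0:27,v1:inf,v2:8,v3:inf,v4:0,v5:38,v6:26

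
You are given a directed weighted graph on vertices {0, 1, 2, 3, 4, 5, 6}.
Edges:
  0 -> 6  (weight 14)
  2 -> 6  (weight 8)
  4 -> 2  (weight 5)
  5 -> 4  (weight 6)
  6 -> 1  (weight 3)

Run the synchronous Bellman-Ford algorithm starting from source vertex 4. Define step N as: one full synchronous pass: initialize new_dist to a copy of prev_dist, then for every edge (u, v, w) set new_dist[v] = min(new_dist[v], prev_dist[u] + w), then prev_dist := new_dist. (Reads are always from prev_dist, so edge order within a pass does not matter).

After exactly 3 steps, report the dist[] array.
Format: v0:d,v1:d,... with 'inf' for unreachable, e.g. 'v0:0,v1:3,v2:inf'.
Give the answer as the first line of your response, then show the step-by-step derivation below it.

v0:inf,v1:16,v2:5,v3:inf,v4:0,v5:inf,v6:13

step 1: dist = v0:inf,v1:inf,v2:5,v3:inf,v4:0,v5:inf,v6:inf
step 2: dist = v0:inf,v1:inf,v2:5,v3:inf,v4:0,v5:inf,v6:13
step 3: dist = v0:inf,v1:16,v2:5,v3:inf,v4:0,v5:inf,v6:13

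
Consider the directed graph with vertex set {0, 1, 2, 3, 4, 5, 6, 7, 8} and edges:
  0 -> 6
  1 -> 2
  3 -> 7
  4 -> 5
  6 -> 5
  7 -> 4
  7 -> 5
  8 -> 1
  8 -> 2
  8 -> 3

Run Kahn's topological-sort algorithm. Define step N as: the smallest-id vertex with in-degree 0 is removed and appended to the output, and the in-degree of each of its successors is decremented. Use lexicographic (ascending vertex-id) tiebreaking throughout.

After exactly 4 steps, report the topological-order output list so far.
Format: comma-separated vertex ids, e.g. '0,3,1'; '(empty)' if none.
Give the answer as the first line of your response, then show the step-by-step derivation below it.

0,6,8,1

step 1: output 0; order=[0]; indeg=(0,1,2,1,1,3,0,1,0)
step 2: output 6; order=[0,6]; indeg=(0,1,2,1,1,2,0,1,0)
step 3: output 8; order=[0,6,8]; indeg=(0,0,1,0,1,2,0,1,0)
step 4: output 1; order=[0,6,8,1]; indeg=(0,0,0,0,1,2,0,1,0)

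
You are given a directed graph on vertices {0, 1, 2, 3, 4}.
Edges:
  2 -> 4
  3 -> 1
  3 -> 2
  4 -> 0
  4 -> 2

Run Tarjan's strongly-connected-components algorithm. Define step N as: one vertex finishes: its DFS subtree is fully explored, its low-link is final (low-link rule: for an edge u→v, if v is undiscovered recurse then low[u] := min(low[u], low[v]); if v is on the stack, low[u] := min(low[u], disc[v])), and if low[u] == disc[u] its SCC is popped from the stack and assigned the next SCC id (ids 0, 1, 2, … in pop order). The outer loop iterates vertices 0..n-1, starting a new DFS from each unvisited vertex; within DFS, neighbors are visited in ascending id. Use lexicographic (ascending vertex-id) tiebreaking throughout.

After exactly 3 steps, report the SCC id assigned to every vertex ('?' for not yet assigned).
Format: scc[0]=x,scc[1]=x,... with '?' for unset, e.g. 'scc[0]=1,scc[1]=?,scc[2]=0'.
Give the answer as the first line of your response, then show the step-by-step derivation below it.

scc[0]=0,scc[1]=1,scc[2]=?,scc[3]=?,scc[4]=?

step 1: low=(low[0]=0,low[1]=?,low[2]=?,low[3]=?,low[4]=?); scc=(scc[0]=0,scc[1]=?,scc[2]=?,scc[3]=?,scc[4]=?)
step 2: low=(low[0]=0,low[1]=1,low[2]=?,low[3]=?,low[4]=?); scc=(scc[0]=0,scc[1]=1,scc[2]=?,scc[3]=?,scc[4]=?)
step 3: low=(low[0]=0,low[1]=1,low[2]=2,low[3]=?,low[4]=2); scc=(scc[0]=0,scc[1]=1,scc[2]=?,scc[3]=?,scc[4]=?)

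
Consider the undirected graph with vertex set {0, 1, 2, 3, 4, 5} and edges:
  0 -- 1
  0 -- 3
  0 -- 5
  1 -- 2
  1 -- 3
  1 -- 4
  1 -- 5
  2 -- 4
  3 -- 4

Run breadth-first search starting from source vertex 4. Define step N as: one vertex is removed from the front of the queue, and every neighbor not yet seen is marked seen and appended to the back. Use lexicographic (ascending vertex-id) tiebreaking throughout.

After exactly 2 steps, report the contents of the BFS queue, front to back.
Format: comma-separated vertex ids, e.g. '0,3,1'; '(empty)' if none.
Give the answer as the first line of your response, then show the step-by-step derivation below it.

2,3,0,5

step 1: dequeue 4; queue=[1,2,3]; order=4
step 2: dequeue 1; queue=[2,3,0,5]; order=4,1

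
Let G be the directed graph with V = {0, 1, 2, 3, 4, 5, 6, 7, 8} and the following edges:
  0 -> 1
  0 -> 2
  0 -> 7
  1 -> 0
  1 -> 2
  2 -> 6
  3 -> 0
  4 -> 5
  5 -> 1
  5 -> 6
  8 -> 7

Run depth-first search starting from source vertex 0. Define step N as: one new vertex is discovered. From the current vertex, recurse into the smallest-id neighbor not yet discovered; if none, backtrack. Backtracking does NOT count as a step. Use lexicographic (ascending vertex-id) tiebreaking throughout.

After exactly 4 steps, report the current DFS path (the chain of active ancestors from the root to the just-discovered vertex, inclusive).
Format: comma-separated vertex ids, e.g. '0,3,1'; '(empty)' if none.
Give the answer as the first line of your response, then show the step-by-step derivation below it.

0,1,2,6

step 1: discover 0; path=0; order=0
step 2: discover 1; path=0>1; order=0,1
step 3: discover 2; path=0>1>2; order=0,1,2
step 4: discover 6; path=0>1>2>6; order=0,1,2,6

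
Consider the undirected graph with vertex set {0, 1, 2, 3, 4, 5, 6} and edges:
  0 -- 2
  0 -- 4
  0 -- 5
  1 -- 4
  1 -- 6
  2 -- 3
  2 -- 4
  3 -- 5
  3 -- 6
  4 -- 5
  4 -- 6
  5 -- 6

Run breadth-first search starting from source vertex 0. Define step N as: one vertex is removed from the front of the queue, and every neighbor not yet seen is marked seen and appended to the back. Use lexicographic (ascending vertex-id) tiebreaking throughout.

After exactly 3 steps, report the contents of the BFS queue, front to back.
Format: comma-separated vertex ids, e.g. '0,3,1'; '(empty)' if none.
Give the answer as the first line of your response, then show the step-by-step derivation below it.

5,3,1,6

step 1: dequeue 0; queue=[2,4,5]; order=0
step 2: dequeue 2; queue=[4,5,3]; order=0,2
step 3: dequeue 4; queue=[5,3,1,6]; order=0,2,4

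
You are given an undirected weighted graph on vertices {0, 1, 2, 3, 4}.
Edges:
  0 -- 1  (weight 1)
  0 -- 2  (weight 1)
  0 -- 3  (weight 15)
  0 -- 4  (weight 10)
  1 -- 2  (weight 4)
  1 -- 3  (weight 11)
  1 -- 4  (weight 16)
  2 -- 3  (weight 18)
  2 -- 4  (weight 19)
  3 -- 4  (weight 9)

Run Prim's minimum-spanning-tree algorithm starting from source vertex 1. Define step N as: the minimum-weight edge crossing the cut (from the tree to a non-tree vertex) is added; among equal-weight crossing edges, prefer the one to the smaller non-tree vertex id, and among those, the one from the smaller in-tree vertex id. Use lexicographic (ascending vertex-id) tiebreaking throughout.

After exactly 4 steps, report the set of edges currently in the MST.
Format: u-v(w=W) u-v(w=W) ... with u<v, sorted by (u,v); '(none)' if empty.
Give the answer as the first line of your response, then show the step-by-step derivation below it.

0-1(w=1) 0-2(w=1) 0-4(w=10) 3-4(w=9)

step 1: add edge 0-1 (w=1); MST = {0-1(w=1)}
step 2: add edge 0-2 (w=1); MST = {0-1(w=1) 0-2(w=1)}
step 3: add edge 0-4 (w=10); MST = {0-1(w=1) 0-2(w=1) 0-4(w=10)}
step 4: add edge 3-4 (w=9); MST = {0-1(w=1) 0-2(w=1) 0-4(w=10) 3-4(w=9)}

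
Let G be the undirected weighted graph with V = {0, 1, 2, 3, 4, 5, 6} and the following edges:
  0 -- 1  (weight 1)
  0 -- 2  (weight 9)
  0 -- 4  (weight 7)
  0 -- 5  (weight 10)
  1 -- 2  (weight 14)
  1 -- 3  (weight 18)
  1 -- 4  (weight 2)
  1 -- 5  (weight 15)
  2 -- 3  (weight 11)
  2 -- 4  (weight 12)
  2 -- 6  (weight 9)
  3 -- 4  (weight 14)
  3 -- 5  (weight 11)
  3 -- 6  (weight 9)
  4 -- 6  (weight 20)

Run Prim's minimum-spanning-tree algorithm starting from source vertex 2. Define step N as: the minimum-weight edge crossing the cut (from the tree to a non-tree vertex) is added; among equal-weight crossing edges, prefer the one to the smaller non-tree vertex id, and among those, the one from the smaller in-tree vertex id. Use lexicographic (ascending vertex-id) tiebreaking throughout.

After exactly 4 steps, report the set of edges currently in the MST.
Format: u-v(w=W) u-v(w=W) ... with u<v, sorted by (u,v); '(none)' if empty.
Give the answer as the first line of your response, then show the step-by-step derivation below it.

0-1(w=1) 0-2(w=9) 1-4(w=2) 2-6(w=9)

step 1: add edge 0-2 (w=9); MST = {0-2(w=9)}
step 2: add edge 0-1 (w=1); MST = {0-1(w=1) 0-2(w=9)}
step 3: add edge 1-4 (w=2); MST = {0-1(w=1) 0-2(w=9) 1-4(w=2)}
step 4: add edge 2-6 (w=9); MST = {0-1(w=1) 0-2(w=9) 1-4(w=2) 2-6(w=9)}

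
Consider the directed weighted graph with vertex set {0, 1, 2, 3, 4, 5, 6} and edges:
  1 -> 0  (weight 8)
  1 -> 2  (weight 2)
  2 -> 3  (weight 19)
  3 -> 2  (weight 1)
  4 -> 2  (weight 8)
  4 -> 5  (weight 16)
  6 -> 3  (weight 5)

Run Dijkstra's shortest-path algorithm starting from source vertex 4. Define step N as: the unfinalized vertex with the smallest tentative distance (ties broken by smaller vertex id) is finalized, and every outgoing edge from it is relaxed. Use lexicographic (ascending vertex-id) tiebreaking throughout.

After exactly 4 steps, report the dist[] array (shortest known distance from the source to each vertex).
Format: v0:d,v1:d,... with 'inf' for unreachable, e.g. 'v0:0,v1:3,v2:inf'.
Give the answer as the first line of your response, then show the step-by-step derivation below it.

v0:inf,v1:inf,v2:8,v3:27,v4:0,v5:16,v6:inf

step 1: dist = v0:inf,v1:inf,v2:8,v3:inf,v4:0,v5:16,v6:inf
step 2: dist = v0:inf,v1:inf,v2:8,v3:27,v4:0,v5:16,v6:inf
step 3: dist = v0:inf,v1:inf,v2:8,v3:27,v4:0,v5:16,v6:inf
step 4: dist = v0:inf,v1:inf,v2:8,v3:27,v4:0,v5:16,v6:inf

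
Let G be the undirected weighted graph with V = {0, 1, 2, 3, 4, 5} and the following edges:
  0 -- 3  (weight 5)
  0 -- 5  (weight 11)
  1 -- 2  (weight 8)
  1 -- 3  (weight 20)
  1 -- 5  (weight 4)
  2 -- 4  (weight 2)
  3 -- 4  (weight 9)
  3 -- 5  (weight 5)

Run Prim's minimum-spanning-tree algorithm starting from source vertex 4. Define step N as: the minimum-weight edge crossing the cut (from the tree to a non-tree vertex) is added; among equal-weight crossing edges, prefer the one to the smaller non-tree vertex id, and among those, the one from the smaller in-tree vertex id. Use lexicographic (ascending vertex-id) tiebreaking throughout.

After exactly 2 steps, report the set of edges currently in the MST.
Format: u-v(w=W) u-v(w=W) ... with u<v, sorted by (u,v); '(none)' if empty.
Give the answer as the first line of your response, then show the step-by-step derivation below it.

1-2(w=8) 2-4(w=2)

step 1: add edge 2-4 (w=2); MST = {2-4(w=2)}
step 2: add edge 1-2 (w=8); MST = {1-2(w=8) 2-4(w=2)}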